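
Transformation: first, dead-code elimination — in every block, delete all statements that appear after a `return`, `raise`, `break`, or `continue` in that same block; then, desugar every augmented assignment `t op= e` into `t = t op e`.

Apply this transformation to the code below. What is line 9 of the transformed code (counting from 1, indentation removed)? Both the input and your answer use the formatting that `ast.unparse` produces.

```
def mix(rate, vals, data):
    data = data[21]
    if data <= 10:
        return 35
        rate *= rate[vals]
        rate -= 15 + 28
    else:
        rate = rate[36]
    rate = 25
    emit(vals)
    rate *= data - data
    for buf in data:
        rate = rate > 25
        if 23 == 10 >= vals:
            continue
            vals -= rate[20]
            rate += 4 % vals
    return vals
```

rate = rate * (data - data)

Transformed code:
def mix(rate, vals, data):
    data = data[21]
    if data <= 10:
        return 35
    else:
        rate = rate[36]
    rate = 25
    emit(vals)
    rate = rate * (data - data)
    for buf in data:
        rate = rate > 25
        if 23 == 10 >= vals:
            continue
    return vals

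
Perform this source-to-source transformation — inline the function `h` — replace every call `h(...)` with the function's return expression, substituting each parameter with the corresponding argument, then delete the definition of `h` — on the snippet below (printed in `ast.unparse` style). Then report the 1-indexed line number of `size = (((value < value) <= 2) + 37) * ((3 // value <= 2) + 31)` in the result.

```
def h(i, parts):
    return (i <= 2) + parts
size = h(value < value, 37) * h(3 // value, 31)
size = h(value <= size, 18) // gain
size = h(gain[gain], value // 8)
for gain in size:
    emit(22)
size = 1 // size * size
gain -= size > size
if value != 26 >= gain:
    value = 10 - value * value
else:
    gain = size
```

1

Transformed code:
size = (((value < value) <= 2) + 37) * ((3 // value <= 2) + 31)
size = (((value <= size) <= 2) + 18) // gain
size = (gain[gain] <= 2) + value // 8
for gain in size:
    emit(22)
size = 1 // size * size
gain -= size > size
if value != 26 >= gain:
    value = 10 - value * value
else:
    gain = size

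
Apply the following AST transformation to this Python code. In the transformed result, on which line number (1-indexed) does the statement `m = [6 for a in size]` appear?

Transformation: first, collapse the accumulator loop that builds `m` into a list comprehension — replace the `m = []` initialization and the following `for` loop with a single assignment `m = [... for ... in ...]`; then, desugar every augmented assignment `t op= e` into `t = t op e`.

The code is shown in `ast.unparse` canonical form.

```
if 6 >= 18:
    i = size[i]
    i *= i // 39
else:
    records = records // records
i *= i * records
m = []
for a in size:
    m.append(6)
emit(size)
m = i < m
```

7

Transformed code:
if 6 >= 18:
    i = size[i]
    i = i * (i // 39)
else:
    records = records // records
i = i * (i * records)
m = [6 for a in size]
emit(size)
m = i < m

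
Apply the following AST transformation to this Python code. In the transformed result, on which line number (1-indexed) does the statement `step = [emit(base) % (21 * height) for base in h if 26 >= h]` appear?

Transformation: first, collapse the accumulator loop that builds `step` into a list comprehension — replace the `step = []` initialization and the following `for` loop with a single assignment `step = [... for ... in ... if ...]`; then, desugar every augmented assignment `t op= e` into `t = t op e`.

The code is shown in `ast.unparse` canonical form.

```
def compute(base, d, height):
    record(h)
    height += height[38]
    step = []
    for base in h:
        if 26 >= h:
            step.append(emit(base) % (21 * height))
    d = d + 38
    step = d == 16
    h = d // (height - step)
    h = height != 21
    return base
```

Transformed code:
def compute(base, d, height):
    record(h)
    height = height + height[38]
    step = [emit(base) % (21 * height) for base in h if 26 >= h]
    d = d + 38
    step = d == 16
    h = d // (height - step)
    h = height != 21
    return base

4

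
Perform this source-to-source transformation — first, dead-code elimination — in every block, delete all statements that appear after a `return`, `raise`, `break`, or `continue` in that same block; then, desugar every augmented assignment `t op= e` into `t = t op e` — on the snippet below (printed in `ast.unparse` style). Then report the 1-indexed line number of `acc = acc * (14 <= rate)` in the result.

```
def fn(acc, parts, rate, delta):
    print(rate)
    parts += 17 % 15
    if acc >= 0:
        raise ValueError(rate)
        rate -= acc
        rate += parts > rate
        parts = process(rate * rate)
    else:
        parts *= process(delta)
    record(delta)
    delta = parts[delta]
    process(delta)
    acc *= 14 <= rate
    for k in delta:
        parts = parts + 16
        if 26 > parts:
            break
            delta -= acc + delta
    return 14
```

11

Transformed code:
def fn(acc, parts, rate, delta):
    print(rate)
    parts = parts + 17 % 15
    if acc >= 0:
        raise ValueError(rate)
    else:
        parts = parts * process(delta)
    record(delta)
    delta = parts[delta]
    process(delta)
    acc = acc * (14 <= rate)
    for k in delta:
        parts = parts + 16
        if 26 > parts:
            break
    return 14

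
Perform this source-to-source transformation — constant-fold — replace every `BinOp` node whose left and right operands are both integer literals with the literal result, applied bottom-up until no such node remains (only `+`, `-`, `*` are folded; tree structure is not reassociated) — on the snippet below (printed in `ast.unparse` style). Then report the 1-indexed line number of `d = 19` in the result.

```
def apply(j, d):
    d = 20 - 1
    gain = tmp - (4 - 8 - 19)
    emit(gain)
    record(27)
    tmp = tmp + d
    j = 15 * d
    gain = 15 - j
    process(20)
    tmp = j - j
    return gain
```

2

Transformed code:
def apply(j, d):
    d = 19
    gain = tmp - -23
    emit(gain)
    record(27)
    tmp = tmp + d
    j = 15 * d
    gain = 15 - j
    process(20)
    tmp = j - j
    return gain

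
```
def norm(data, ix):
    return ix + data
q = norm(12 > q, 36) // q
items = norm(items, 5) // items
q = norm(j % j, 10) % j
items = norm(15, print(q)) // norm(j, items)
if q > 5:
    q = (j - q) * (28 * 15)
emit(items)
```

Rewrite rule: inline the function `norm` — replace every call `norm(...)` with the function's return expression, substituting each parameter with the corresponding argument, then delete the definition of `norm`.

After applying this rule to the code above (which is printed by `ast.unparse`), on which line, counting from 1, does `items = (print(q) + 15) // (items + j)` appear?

4

Transformed code:
q = (36 + (12 > q)) // q
items = (5 + items) // items
q = (10 + j % j) % j
items = (print(q) + 15) // (items + j)
if q > 5:
    q = (j - q) * (28 * 15)
emit(items)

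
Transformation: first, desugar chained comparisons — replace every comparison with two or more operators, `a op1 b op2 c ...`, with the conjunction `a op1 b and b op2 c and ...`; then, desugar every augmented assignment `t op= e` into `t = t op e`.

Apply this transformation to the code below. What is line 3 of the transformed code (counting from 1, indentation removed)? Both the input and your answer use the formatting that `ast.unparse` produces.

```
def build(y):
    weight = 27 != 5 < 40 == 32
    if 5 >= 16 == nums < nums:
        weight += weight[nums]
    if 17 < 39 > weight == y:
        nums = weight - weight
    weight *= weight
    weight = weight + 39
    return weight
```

Transformed code:
def build(y):
    weight = 27 != 5 and 5 < 40 and (40 == 32)
    if 5 >= 16 and 16 == nums and (nums < nums):
        weight = weight + weight[nums]
    if 17 < 39 and 39 > weight and (weight == y):
        nums = weight - weight
    weight = weight * weight
    weight = weight + 39
    return weight

if 5 >= 16 and 16 == nums and (nums < nums):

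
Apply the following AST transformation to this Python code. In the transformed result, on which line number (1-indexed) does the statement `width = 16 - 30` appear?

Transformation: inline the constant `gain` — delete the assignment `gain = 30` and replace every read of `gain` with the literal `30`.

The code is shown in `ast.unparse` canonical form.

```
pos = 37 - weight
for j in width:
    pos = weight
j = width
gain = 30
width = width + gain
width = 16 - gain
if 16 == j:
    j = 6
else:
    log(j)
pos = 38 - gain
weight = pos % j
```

Transformed code:
pos = 37 - weight
for j in width:
    pos = weight
j = width
width = width + 30
width = 16 - 30
if 16 == j:
    j = 6
else:
    log(j)
pos = 38 - 30
weight = pos % j

6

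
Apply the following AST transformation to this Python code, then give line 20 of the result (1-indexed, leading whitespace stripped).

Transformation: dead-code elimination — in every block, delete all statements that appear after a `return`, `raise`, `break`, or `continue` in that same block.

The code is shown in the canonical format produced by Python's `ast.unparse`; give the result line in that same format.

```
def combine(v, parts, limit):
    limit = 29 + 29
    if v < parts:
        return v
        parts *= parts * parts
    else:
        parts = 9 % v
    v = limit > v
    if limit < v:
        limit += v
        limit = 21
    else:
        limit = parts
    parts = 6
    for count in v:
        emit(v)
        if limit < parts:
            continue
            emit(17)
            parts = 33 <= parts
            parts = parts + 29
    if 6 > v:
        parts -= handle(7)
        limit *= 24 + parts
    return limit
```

Transformed code:
def combine(v, parts, limit):
    limit = 29 + 29
    if v < parts:
        return v
    else:
        parts = 9 % v
    v = limit > v
    if limit < v:
        limit += v
        limit = 21
    else:
        limit = parts
    parts = 6
    for count in v:
        emit(v)
        if limit < parts:
            continue
    if 6 > v:
        parts -= handle(7)
        limit *= 24 + parts
    return limit

limit *= 24 + parts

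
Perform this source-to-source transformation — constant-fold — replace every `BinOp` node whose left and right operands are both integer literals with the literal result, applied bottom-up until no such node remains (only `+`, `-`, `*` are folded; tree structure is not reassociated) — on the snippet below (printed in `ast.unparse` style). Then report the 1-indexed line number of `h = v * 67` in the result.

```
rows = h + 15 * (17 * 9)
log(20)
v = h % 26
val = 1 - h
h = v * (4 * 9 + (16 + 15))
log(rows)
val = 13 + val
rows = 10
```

Transformed code:
rows = h + 2295
log(20)
v = h % 26
val = 1 - h
h = v * 67
log(rows)
val = 13 + val
rows = 10

5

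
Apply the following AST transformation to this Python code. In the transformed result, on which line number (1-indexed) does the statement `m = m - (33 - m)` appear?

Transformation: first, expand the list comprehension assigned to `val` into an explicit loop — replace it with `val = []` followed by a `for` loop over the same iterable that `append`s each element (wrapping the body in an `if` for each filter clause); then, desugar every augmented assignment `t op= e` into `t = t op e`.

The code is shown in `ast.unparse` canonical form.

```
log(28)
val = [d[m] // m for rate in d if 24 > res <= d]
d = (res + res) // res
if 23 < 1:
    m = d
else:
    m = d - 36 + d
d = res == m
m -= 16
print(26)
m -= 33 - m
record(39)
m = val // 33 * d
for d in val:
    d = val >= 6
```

Transformed code:
log(28)
val = []
for rate in d:
    if 24 > res <= d:
        val.append(d[m] // m)
d = (res + res) // res
if 23 < 1:
    m = d
else:
    m = d - 36 + d
d = res == m
m = m - 16
print(26)
m = m - (33 - m)
record(39)
m = val // 33 * d
for d in val:
    d = val >= 6

14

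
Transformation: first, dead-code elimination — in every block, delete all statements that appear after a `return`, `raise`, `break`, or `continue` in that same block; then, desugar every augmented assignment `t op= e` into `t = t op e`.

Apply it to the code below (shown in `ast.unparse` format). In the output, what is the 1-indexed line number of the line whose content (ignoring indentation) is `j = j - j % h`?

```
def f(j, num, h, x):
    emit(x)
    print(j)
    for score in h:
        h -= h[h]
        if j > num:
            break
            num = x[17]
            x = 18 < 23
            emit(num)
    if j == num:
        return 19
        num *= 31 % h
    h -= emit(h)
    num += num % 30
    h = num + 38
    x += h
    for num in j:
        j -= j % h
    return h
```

Transformed code:
def f(j, num, h, x):
    emit(x)
    print(j)
    for score in h:
        h = h - h[h]
        if j > num:
            break
    if j == num:
        return 19
    h = h - emit(h)
    num = num + num % 30
    h = num + 38
    x = x + h
    for num in j:
        j = j - j % h
    return h

15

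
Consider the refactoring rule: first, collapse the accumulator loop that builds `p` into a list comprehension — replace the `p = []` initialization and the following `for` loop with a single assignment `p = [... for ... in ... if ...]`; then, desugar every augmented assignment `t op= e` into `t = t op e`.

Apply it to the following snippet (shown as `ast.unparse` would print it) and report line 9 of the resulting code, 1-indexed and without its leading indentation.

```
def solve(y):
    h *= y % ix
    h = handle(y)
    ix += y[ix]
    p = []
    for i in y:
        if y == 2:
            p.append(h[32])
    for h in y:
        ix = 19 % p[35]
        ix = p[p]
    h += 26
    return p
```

Transformed code:
def solve(y):
    h = h * (y % ix)
    h = handle(y)
    ix = ix + y[ix]
    p = [h[32] for i in y if y == 2]
    for h in y:
        ix = 19 % p[35]
        ix = p[p]
    h = h + 26
    return p

h = h + 26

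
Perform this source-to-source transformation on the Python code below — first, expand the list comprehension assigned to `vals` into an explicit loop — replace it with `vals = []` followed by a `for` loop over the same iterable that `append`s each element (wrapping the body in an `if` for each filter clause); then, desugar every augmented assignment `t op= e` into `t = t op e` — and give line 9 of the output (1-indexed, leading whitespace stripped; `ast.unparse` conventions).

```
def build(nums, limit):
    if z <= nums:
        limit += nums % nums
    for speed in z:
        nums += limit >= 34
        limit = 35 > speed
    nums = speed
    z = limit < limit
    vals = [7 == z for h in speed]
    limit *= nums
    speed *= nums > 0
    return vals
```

vals = []

Transformed code:
def build(nums, limit):
    if z <= nums:
        limit = limit + nums % nums
    for speed in z:
        nums = nums + (limit >= 34)
        limit = 35 > speed
    nums = speed
    z = limit < limit
    vals = []
    for h in speed:
        vals.append(7 == z)
    limit = limit * nums
    speed = speed * (nums > 0)
    return vals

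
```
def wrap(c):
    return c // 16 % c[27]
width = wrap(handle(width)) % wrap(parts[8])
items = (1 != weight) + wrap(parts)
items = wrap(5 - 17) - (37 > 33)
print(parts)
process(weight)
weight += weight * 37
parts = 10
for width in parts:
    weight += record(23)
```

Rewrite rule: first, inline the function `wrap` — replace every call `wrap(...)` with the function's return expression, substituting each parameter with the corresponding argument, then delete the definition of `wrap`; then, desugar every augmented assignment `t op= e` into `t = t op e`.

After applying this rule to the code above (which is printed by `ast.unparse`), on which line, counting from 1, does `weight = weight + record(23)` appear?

Transformed code:
width = handle(width) // 16 % handle(width)[27] % (parts[8] // 16 % parts[8][27])
items = (1 != weight) + parts // 16 % parts[27]
items = (5 - 17) // 16 % (5 - 17)[27] - (37 > 33)
print(parts)
process(weight)
weight = weight + weight * 37
parts = 10
for width in parts:
    weight = weight + record(23)

9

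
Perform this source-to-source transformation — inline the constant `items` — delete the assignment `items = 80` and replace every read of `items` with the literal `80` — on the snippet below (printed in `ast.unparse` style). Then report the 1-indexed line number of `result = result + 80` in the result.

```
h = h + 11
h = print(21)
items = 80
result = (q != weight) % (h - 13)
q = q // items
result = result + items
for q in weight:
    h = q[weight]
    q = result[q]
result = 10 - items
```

Transformed code:
h = h + 11
h = print(21)
result = (q != weight) % (h - 13)
q = q // 80
result = result + 80
for q in weight:
    h = q[weight]
    q = result[q]
result = 10 - 80

5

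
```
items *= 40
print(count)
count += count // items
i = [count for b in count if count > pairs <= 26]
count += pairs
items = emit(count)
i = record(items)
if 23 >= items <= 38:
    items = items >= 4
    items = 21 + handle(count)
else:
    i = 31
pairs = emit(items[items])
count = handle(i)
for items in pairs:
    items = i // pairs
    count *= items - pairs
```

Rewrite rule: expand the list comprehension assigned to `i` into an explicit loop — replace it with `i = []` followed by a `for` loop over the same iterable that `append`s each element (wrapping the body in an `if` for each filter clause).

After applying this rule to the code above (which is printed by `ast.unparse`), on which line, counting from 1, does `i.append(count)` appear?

Transformed code:
items *= 40
print(count)
count += count // items
i = []
for b in count:
    if count > pairs <= 26:
        i.append(count)
count += pairs
items = emit(count)
i = record(items)
if 23 >= items <= 38:
    items = items >= 4
    items = 21 + handle(count)
else:
    i = 31
pairs = emit(items[items])
count = handle(i)
for items in pairs:
    items = i // pairs
    count *= items - pairs

7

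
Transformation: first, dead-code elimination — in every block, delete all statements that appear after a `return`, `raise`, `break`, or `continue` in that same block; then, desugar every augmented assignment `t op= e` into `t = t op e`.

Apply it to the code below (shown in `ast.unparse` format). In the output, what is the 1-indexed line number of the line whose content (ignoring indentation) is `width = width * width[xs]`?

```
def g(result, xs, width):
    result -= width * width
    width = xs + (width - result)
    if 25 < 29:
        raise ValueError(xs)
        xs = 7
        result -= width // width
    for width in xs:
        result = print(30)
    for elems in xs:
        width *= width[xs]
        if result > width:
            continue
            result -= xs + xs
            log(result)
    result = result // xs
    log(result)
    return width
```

9

Transformed code:
def g(result, xs, width):
    result = result - width * width
    width = xs + (width - result)
    if 25 < 29:
        raise ValueError(xs)
    for width in xs:
        result = print(30)
    for elems in xs:
        width = width * width[xs]
        if result > width:
            continue
    result = result // xs
    log(result)
    return width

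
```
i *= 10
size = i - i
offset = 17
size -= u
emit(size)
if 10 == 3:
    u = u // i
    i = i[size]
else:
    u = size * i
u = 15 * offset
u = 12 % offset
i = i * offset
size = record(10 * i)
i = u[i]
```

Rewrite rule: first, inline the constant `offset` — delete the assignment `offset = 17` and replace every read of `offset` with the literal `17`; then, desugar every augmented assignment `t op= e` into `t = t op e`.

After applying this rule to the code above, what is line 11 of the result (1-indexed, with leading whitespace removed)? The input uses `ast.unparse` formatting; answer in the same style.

u = 12 % 17

Transformed code:
i = i * 10
size = i - i
size = size - u
emit(size)
if 10 == 3:
    u = u // i
    i = i[size]
else:
    u = size * i
u = 15 * 17
u = 12 % 17
i = i * 17
size = record(10 * i)
i = u[i]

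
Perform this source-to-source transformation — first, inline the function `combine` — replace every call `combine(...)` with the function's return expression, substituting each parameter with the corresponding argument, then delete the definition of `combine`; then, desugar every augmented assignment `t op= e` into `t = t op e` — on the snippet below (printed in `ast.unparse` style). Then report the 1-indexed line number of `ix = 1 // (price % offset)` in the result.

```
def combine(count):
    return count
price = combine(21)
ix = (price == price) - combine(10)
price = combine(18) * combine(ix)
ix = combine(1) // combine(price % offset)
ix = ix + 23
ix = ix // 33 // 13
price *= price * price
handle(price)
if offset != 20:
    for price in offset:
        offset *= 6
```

Transformed code:
price = 21
ix = (price == price) - 10
price = 18 * ix
ix = 1 // (price % offset)
ix = ix + 23
ix = ix // 33 // 13
price = price * (price * price)
handle(price)
if offset != 20:
    for price in offset:
        offset = offset * 6

4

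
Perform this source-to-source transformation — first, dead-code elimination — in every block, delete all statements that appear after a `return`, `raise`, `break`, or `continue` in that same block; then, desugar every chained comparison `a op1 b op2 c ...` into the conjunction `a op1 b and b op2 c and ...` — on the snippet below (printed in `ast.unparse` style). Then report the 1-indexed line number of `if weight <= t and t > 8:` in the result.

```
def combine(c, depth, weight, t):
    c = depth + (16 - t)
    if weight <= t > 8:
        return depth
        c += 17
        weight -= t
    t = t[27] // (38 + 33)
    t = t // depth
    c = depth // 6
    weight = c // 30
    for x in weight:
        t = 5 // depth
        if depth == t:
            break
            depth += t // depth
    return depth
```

3

Transformed code:
def combine(c, depth, weight, t):
    c = depth + (16 - t)
    if weight <= t and t > 8:
        return depth
    t = t[27] // (38 + 33)
    t = t // depth
    c = depth // 6
    weight = c // 30
    for x in weight:
        t = 5 // depth
        if depth == t:
            break
    return depth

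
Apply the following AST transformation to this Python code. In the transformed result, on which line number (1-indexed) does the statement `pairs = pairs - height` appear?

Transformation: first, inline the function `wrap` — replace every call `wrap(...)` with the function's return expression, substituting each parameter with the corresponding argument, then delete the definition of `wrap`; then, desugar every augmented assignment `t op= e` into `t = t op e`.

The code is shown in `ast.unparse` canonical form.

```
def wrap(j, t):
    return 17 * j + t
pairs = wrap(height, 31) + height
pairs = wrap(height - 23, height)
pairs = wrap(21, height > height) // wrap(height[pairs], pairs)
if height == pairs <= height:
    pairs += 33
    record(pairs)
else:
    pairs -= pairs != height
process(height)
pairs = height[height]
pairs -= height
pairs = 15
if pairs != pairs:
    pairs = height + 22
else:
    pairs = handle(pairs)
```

11

Transformed code:
pairs = 17 * height + 31 + height
pairs = 17 * (height - 23) + height
pairs = (17 * 21 + (height > height)) // (17 * height[pairs] + pairs)
if height == pairs <= height:
    pairs = pairs + 33
    record(pairs)
else:
    pairs = pairs - (pairs != height)
process(height)
pairs = height[height]
pairs = pairs - height
pairs = 15
if pairs != pairs:
    pairs = height + 22
else:
    pairs = handle(pairs)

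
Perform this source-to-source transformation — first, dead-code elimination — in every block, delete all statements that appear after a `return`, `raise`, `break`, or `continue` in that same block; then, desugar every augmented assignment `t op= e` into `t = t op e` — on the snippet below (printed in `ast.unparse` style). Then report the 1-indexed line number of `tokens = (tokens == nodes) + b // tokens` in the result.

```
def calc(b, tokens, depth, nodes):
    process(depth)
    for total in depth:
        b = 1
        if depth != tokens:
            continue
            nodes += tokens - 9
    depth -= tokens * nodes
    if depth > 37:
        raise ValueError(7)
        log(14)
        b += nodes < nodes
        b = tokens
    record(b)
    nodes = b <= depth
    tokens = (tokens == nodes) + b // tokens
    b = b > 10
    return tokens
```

Transformed code:
def calc(b, tokens, depth, nodes):
    process(depth)
    for total in depth:
        b = 1
        if depth != tokens:
            continue
    depth = depth - tokens * nodes
    if depth > 37:
        raise ValueError(7)
    record(b)
    nodes = b <= depth
    tokens = (tokens == nodes) + b // tokens
    b = b > 10
    return tokens

12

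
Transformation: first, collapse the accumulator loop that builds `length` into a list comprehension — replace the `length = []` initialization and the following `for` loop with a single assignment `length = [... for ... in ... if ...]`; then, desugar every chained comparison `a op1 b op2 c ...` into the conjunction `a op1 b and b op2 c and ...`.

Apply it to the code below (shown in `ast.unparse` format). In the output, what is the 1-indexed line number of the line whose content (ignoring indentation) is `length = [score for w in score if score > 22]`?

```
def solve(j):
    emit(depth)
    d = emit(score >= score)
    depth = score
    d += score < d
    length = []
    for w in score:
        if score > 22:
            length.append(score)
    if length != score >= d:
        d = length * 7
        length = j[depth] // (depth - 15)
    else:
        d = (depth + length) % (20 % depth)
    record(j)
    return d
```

Transformed code:
def solve(j):
    emit(depth)
    d = emit(score >= score)
    depth = score
    d += score < d
    length = [score for w in score if score > 22]
    if length != score and score >= d:
        d = length * 7
        length = j[depth] // (depth - 15)
    else:
        d = (depth + length) % (20 % depth)
    record(j)
    return d

6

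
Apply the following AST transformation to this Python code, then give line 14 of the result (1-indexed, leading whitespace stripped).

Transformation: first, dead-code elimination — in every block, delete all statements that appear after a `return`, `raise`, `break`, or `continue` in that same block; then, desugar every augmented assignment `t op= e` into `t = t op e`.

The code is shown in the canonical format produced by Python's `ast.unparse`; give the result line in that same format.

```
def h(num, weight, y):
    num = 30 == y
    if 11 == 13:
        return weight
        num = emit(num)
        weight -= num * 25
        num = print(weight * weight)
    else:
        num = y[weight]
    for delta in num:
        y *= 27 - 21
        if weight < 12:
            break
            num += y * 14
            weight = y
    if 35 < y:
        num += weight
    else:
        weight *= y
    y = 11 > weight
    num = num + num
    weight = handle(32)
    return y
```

weight = weight * y

Transformed code:
def h(num, weight, y):
    num = 30 == y
    if 11 == 13:
        return weight
    else:
        num = y[weight]
    for delta in num:
        y = y * (27 - 21)
        if weight < 12:
            break
    if 35 < y:
        num = num + weight
    else:
        weight = weight * y
    y = 11 > weight
    num = num + num
    weight = handle(32)
    return y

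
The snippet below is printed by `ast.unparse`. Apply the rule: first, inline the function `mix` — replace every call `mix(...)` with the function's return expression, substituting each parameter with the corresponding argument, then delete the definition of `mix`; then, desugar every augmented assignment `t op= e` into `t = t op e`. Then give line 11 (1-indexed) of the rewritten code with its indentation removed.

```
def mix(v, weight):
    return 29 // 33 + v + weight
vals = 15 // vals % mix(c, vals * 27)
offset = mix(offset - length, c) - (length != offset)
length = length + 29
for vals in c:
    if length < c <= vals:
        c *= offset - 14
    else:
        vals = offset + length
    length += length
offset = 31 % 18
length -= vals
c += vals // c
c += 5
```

length = length - vals

Transformed code:
vals = 15 // vals % (29 // 33 + c + vals * 27)
offset = 29 // 33 + (offset - length) + c - (length != offset)
length = length + 29
for vals in c:
    if length < c <= vals:
        c = c * (offset - 14)
    else:
        vals = offset + length
    length = length + length
offset = 31 % 18
length = length - vals
c = c + vals // c
c = c + 5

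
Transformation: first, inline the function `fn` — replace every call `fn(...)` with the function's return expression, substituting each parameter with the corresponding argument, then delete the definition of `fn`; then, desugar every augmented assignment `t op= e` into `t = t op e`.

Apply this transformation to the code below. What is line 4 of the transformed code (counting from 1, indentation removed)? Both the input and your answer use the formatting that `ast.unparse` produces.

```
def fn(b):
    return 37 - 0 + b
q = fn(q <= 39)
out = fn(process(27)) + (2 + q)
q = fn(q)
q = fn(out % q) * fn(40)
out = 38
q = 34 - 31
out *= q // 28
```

Transformed code:
q = 37 - 0 + (q <= 39)
out = 37 - 0 + process(27) + (2 + q)
q = 37 - 0 + q
q = (37 - 0 + out % q) * (37 - 0 + 40)
out = 38
q = 34 - 31
out = out * (q // 28)

q = (37 - 0 + out % q) * (37 - 0 + 40)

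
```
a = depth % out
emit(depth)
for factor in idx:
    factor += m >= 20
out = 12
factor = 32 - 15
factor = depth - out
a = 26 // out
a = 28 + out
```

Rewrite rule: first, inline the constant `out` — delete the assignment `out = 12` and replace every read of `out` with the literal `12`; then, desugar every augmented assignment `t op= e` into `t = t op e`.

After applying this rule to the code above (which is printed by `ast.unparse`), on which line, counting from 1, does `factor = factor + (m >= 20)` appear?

4

Transformed code:
a = depth % 12
emit(depth)
for factor in idx:
    factor = factor + (m >= 20)
factor = 32 - 15
factor = depth - 12
a = 26 // 12
a = 28 + 12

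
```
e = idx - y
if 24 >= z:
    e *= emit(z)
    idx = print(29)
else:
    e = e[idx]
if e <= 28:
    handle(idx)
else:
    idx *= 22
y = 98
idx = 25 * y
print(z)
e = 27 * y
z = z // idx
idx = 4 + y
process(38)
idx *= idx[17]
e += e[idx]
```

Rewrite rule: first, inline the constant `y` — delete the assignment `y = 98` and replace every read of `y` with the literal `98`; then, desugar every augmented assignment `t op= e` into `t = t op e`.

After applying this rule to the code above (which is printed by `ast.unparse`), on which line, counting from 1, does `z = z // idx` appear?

Transformed code:
e = idx - 98
if 24 >= z:
    e = e * emit(z)
    idx = print(29)
else:
    e = e[idx]
if e <= 28:
    handle(idx)
else:
    idx = idx * 22
idx = 25 * 98
print(z)
e = 27 * 98
z = z // idx
idx = 4 + 98
process(38)
idx = idx * idx[17]
e = e + e[idx]

14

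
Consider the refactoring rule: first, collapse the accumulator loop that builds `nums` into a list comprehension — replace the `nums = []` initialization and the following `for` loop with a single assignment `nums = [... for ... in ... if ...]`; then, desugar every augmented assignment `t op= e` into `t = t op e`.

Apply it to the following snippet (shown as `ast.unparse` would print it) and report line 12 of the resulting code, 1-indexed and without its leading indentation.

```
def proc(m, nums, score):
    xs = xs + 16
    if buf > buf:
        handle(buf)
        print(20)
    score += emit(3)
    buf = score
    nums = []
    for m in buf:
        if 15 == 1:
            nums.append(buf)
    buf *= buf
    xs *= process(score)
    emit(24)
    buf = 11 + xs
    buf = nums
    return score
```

Transformed code:
def proc(m, nums, score):
    xs = xs + 16
    if buf > buf:
        handle(buf)
        print(20)
    score = score + emit(3)
    buf = score
    nums = [buf for m in buf if 15 == 1]
    buf = buf * buf
    xs = xs * process(score)
    emit(24)
    buf = 11 + xs
    buf = nums
    return score

buf = 11 + xs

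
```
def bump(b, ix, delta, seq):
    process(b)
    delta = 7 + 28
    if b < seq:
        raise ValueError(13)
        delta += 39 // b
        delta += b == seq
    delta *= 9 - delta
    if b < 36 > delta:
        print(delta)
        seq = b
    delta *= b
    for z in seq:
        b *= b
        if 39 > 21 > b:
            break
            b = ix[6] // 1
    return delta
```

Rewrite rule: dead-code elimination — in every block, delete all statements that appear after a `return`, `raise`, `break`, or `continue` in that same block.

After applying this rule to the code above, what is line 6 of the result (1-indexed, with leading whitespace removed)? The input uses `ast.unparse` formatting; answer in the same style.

Transformed code:
def bump(b, ix, delta, seq):
    process(b)
    delta = 7 + 28
    if b < seq:
        raise ValueError(13)
    delta *= 9 - delta
    if b < 36 > delta:
        print(delta)
        seq = b
    delta *= b
    for z in seq:
        b *= b
        if 39 > 21 > b:
            break
    return delta

delta *= 9 - delta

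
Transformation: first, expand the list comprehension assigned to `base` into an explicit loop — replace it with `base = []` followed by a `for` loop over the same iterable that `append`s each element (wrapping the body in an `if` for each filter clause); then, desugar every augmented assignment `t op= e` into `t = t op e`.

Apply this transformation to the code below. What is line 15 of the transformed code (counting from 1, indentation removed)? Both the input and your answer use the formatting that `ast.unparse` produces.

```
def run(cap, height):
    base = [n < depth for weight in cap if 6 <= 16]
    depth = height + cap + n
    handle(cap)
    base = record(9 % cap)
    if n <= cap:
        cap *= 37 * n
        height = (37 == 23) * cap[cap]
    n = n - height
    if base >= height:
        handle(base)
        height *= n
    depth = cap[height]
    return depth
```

height = height * n

Transformed code:
def run(cap, height):
    base = []
    for weight in cap:
        if 6 <= 16:
            base.append(n < depth)
    depth = height + cap + n
    handle(cap)
    base = record(9 % cap)
    if n <= cap:
        cap = cap * (37 * n)
        height = (37 == 23) * cap[cap]
    n = n - height
    if base >= height:
        handle(base)
        height = height * n
    depth = cap[height]
    return depth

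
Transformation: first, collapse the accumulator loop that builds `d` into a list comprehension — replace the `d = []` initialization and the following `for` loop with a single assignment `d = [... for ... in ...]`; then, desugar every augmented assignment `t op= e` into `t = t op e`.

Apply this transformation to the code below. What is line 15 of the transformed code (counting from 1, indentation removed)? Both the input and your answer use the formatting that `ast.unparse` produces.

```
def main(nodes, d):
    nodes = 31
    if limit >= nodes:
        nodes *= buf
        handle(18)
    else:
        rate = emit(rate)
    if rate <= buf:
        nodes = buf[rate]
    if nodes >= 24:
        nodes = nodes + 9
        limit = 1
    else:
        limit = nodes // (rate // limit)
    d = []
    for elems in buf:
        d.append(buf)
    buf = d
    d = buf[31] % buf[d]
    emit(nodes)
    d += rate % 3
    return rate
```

Transformed code:
def main(nodes, d):
    nodes = 31
    if limit >= nodes:
        nodes = nodes * buf
        handle(18)
    else:
        rate = emit(rate)
    if rate <= buf:
        nodes = buf[rate]
    if nodes >= 24:
        nodes = nodes + 9
        limit = 1
    else:
        limit = nodes // (rate // limit)
    d = [buf for elems in buf]
    buf = d
    d = buf[31] % buf[d]
    emit(nodes)
    d = d + rate % 3
    return rate

d = [buf for elems in buf]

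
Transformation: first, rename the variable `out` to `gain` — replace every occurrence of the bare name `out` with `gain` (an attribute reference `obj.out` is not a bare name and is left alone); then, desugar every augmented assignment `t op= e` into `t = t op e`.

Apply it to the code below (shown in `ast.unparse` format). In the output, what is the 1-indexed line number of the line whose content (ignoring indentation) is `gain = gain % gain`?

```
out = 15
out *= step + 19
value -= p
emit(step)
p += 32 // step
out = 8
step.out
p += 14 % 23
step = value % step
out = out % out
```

10

Transformed code:
gain = 15
gain = gain * (step + 19)
value = value - p
emit(step)
p = p + 32 // step
gain = 8
step.out
p = p + 14 % 23
step = value % step
gain = gain % gain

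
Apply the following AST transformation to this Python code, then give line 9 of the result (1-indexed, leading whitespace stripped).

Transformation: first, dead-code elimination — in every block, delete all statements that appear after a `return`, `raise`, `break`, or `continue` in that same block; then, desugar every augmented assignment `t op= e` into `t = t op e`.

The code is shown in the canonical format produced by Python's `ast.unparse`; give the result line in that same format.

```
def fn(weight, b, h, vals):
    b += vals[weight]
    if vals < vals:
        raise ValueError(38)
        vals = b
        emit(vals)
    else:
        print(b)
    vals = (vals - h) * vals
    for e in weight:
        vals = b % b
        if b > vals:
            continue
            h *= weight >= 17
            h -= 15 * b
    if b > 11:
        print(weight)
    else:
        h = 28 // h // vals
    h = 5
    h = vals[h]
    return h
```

vals = b % b

Transformed code:
def fn(weight, b, h, vals):
    b = b + vals[weight]
    if vals < vals:
        raise ValueError(38)
    else:
        print(b)
    vals = (vals - h) * vals
    for e in weight:
        vals = b % b
        if b > vals:
            continue
    if b > 11:
        print(weight)
    else:
        h = 28 // h // vals
    h = 5
    h = vals[h]
    return h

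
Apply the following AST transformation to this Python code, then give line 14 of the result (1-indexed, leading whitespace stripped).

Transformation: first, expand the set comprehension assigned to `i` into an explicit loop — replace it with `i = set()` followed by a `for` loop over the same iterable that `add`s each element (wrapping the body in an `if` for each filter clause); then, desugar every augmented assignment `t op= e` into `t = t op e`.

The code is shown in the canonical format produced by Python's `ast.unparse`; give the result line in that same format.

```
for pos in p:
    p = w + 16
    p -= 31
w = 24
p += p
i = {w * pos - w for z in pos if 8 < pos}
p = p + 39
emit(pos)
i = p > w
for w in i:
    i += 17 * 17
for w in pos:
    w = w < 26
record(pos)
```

Transformed code:
for pos in p:
    p = w + 16
    p = p - 31
w = 24
p = p + p
i = set()
for z in pos:
    if 8 < pos:
        i.add(w * pos - w)
p = p + 39
emit(pos)
i = p > w
for w in i:
    i = i + 17 * 17
for w in pos:
    w = w < 26
record(pos)

i = i + 17 * 17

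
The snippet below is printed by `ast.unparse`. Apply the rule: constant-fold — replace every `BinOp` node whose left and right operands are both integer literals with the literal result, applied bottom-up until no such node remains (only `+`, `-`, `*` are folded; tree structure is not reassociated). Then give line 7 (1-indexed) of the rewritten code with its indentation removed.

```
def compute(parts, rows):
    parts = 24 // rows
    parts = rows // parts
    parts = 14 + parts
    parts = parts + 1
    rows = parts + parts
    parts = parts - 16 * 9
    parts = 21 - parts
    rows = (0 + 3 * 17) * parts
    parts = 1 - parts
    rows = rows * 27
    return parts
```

parts = parts - 144

Transformed code:
def compute(parts, rows):
    parts = 24 // rows
    parts = rows // parts
    parts = 14 + parts
    parts = parts + 1
    rows = parts + parts
    parts = parts - 144
    parts = 21 - parts
    rows = 51 * parts
    parts = 1 - parts
    rows = rows * 27
    return parts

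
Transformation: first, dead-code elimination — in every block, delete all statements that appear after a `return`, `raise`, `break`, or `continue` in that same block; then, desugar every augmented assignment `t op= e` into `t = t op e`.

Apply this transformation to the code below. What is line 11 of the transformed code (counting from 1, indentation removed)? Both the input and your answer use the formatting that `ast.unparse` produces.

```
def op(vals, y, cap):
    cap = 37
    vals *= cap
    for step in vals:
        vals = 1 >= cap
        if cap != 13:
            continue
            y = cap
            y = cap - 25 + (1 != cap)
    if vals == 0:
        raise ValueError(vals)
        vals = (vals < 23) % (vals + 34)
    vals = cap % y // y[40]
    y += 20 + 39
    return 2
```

Transformed code:
def op(vals, y, cap):
    cap = 37
    vals = vals * cap
    for step in vals:
        vals = 1 >= cap
        if cap != 13:
            continue
    if vals == 0:
        raise ValueError(vals)
    vals = cap % y // y[40]
    y = y + (20 + 39)
    return 2

y = y + (20 + 39)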